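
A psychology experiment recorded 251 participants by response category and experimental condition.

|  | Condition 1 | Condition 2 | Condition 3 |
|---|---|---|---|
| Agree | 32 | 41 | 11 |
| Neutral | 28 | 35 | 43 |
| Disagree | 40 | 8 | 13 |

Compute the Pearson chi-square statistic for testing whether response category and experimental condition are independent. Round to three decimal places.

Row totals: 84, 106, 61. Column totals: 100, 84, 67. Grand total N = 251.
Expected counts (row total × column total / N):
  Agree, Condition 1: 84×100/251 = 33.46614
  Agree, Condition 2: 84×84/251 = 28.11155
  Agree, Condition 3: 84×67/251 = 22.42231
  Neutral, Condition 1: 106×100/251 = 42.23108
  Neutral, Condition 2: 106×84/251 = 35.47410
  Neutral, Condition 3: 106×67/251 = 28.29482
  Disagree, Condition 1: 61×100/251 = 24.30279
  Disagree, Condition 2: 61×84/251 = 20.41434
  Disagree, Condition 3: 61×67/251 = 16.28287
Contributions (O − E)²/E:
  (32 − 33.46614)²/33.46614 = 0.0642
  (41 − 28.11155)²/28.11155 = 5.9090
  (11 − 22.42231)²/22.42231 = 5.8187
  (28 − 42.23108)²/42.23108 = 4.7956
  (35 − 35.47410)²/35.47410 = 0.0063
  (43 − 28.29482)²/28.29482 = 7.6425
  (40 − 24.30279)²/24.30279 = 10.1389
  (8 − 20.41434)²/20.41434 = 7.5494
  (13 − 16.28287)²/16.28287 = 0.6619
χ² = 0.0642 + 5.9090 + 5.8187 + 4.7956 + 0.0063 + 7.6425 + 10.1389 + 7.5494 + 0.6619 = 42.587

42.587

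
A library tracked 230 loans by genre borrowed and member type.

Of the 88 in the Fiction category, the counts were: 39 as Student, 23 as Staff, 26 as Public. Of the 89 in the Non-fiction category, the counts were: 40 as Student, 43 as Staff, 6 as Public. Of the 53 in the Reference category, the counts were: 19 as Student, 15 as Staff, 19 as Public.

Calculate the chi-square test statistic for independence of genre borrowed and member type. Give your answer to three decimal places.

24.043

Row totals: 88, 89, 53. Column totals: 98, 81, 51. Grand total N = 230.
Expected counts (row total × column total / N):
  Fiction, Student: 88×98/230 = 37.4957
  Fiction, Staff: 88×81/230 = 30.9913
  Fiction, Public: 88×51/230 = 19.5130
  Non-fiction, Student: 89×98/230 = 37.9217
  Non-fiction, Staff: 89×81/230 = 31.3435
  Non-fiction, Public: 89×51/230 = 19.7348
  Reference, Student: 53×98/230 = 22.5826
  Reference, Staff: 53×81/230 = 18.6652
  Reference, Public: 53×51/230 = 11.7522
Contributions (O − E)²/E:
  (39 − 37.4957)²/37.4957 = 0.0604
  (23 − 30.9913)²/30.9913 = 2.0606
  (26 − 19.5130)²/19.5130 = 2.1566
  (40 − 37.9217)²/37.9217 = 0.1139
  (43 − 31.3435)²/31.3435 = 4.3350
  (6 − 19.7348)²/19.7348 = 9.5590
  (19 − 22.5826)²/22.5826 = 0.5684
  (15 − 18.6652)²/18.6652 = 0.7197
  (19 − 11.7522)²/11.7522 = 4.4699
χ² = 0.0604 + 2.0606 + 2.1566 + 0.1139 + 4.3350 + 9.5590 + 0.5684 + 0.7197 + 4.4699 = 24.043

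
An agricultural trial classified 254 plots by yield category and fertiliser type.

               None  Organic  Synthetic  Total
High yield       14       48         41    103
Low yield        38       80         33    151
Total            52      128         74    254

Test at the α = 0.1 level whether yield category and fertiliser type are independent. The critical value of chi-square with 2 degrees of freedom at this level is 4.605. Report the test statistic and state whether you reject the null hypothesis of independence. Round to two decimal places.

11.27; reject H₀

Grand total N = 254.
Expected counts (row total × column total / N):
  High yield, None: 103×52/254 = 21.087
  High yield, Organic: 103×128/254 = 51.906
  High yield, Synthetic: 103×74/254 = 30.008
  Low yield, None: 151×52/254 = 30.913
  Low yield, Organic: 151×128/254 = 76.094
  Low yield, Synthetic: 151×74/254 = 43.992
Contributions (O − E)²/E:
  (14 − 21.087)²/21.087 = 2.3818
  (48 − 51.906)²/51.906 = 0.2939
  (41 − 30.008)²/30.008 = 4.0264
  (38 − 30.913)²/30.913 = 1.6247
  (80 − 76.094)²/76.094 = 0.2005
  (33 − 43.992)²/43.992 = 2.7465
χ² = 2.3818 + 0.2939 + 4.0264 + 1.6247 + 0.2005 + 2.7465 = 11.27
df = (2−1)(3−1) = 2. Since 11.27 > 4.605, reject the null hypothesis of independence at α = 0.1.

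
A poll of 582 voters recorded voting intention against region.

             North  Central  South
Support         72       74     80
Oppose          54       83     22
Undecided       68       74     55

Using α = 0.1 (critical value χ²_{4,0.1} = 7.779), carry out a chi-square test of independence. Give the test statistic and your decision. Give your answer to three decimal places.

25.676; reject H₀

Row totals: 226, 159, 197. Column totals: 194, 231, 157. Grand total N = 582.
Expected counts (row total × column total / N):
  Support, North: 226×194/582 = 75.3333
  Support, Central: 226×231/582 = 89.7010
  Support, South: 226×157/582 = 60.9656
  Oppose, North: 159×194/582 = 53.0000
  Oppose, Central: 159×231/582 = 63.1082
  Oppose, South: 159×157/582 = 42.8918
  Undecided, North: 197×194/582 = 65.6667
  Undecided, Central: 197×231/582 = 78.1907
  Undecided, South: 197×157/582 = 53.1426
Contributions (O − E)²/E:
  (72 − 75.3333)²/75.3333 = 0.1475
  (74 − 89.7010)²/89.7010 = 2.7483
  (80 − 60.9656)²/60.9656 = 5.9428
  (54 − 53.0000)²/53.0000 = 0.0189
  (83 − 63.1082)²/63.1082 = 6.2699
  (22 − 42.8918)²/42.8918 = 10.1760
  (68 − 65.6667)²/65.6667 = 0.0829
  (74 − 78.1907)²/78.1907 = 0.2246
  (55 − 53.1426)²/53.1426 = 0.0649
χ² = 0.1475 + 2.7483 + 5.9428 + 0.0189 + 6.2699 + 10.1760 + 0.0829 + 0.2246 + 0.0649 = 25.676
df = (3−1)(3−1) = 4. Since 25.676 > 7.779, reject the null hypothesis of independence at α = 0.1.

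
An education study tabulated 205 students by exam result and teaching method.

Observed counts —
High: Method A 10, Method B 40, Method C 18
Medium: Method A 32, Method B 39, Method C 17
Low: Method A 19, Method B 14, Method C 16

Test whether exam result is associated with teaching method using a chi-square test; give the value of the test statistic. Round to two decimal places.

Row totals: 68, 88, 49. Column totals: 61, 93, 51. Grand total N = 205.
Expected counts (row total × column total / N):
  High, Method A: 68×61/205 = 20.234
  High, Method B: 68×93/205 = 30.849
  High, Method C: 68×51/205 = 16.917
  Medium, Method A: 88×61/205 = 26.185
  Medium, Method B: 88×93/205 = 39.922
  Medium, Method C: 88×51/205 = 21.893
  Low, Method A: 49×61/205 = 14.580
  Low, Method B: 49×93/205 = 22.229
  Low, Method C: 49×51/205 = 12.190
Contributions (O − E)²/E:
  (10 − 20.234)²/20.234 = 5.1762
  (40 − 30.849)²/30.849 = 2.7145
  (18 − 16.917)²/16.917 = 0.0693
  (32 − 26.185)²/26.185 = 1.2914
  (39 − 39.922)²/39.922 = 0.0213
  (17 − 21.893)²/21.893 = 1.0936
  (19 − 14.580)²/14.580 = 1.3399
  (14 − 22.229)²/22.229 = 3.0463
  (16 − 12.190)²/12.190 = 1.1908
χ² = 5.1762 + 2.7145 + 0.0693 + 1.2914 + 0.0213 + 1.0936 + 1.3399 + 3.0463 + 1.1908 = 15.94

15.94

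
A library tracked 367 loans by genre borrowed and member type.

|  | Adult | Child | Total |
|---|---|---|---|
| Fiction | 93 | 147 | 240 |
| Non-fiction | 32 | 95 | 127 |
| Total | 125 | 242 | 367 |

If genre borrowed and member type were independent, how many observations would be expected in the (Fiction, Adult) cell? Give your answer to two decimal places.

Row total (Fiction) = 240; column total (Adult) = 125; grand total N = 367.
Expected count = (row total × column total) / N = 240 × 125 / 367 = 81.74.

81.74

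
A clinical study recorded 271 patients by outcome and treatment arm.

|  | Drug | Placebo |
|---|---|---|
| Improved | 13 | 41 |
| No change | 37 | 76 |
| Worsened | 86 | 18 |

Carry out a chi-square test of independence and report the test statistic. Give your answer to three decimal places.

Row totals: 54, 113, 104. Column totals: 136, 135. Grand total N = 271.
Expected counts (row total × column total / N):
  Improved, Drug: 54×136/271 = 27.09963
  Improved, Placebo: 54×135/271 = 26.90037
  No change, Drug: 113×136/271 = 56.70849
  No change, Placebo: 113×135/271 = 56.29151
  Worsened, Drug: 104×136/271 = 52.19188
  Worsened, Placebo: 104×135/271 = 51.80812
Contributions (O − E)²/E:
  (13 − 27.09963)²/27.09963 = 7.3359
  (41 − 26.90037)²/26.90037 = 7.3902
  (37 − 56.70849)²/56.70849 = 6.8495
  (76 − 56.29151)²/56.29151 = 6.9002
  (86 − 52.19188)²/52.19188 = 21.8997
  (18 − 51.80812)²/51.80812 = 22.0620
χ² = 7.3359 + 7.3902 + 6.8495 + 6.9002 + 21.8997 + 22.0620 = 72.438

72.438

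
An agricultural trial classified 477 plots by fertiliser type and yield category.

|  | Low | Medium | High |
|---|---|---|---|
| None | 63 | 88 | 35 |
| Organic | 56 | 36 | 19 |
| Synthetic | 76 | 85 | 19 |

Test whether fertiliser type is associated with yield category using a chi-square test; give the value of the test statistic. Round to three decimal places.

13.470

Row totals: 186, 111, 180. Column totals: 195, 209, 73. Grand total N = 477.
Expected counts (row total × column total / N):
  None, Low: 186×195/477 = 76.03774
  None, Medium: 186×209/477 = 81.49686
  None, High: 186×73/477 = 28.46541
  Organic, Low: 111×195/477 = 45.37736
  Organic, Medium: 111×209/477 = 48.63522
  Organic, High: 111×73/477 = 16.98742
  Synthetic, Low: 180×195/477 = 73.58491
  Synthetic, Medium: 180×209/477 = 78.86792
  Synthetic, High: 180×73/477 = 27.54717
Contributions (O − E)²/E:
  (63 − 76.03774)²/76.03774 = 2.2355
  (88 − 81.49686)²/81.49686 = 0.5189
  (35 − 28.46541)²/28.46541 = 1.5001
  (56 − 45.37736)²/45.37736 = 2.4867
  (36 − 48.63522)²/48.63522 = 3.2826
  (19 − 16.98742)²/16.98742 = 0.2384
  (76 − 73.58491)²/73.58491 = 0.0793
  (85 − 78.86792)²/78.86792 = 0.4768
  (19 − 27.54717)²/27.54717 = 2.6520
χ² = 2.2355 + 0.5189 + 1.5001 + 2.4867 + 3.2826 + 0.2384 + 0.0793 + 0.4768 + 2.6520 = 13.470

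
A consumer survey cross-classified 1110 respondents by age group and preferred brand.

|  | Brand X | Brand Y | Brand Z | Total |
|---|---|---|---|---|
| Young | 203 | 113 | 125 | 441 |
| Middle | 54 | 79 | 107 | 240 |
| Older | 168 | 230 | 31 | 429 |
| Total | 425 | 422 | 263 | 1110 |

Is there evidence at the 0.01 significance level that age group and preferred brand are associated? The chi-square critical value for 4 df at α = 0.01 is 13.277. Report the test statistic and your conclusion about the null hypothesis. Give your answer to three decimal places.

166.851; reject H₀

Grand total N = 1110.
Expected counts (row total × column total / N):
  Young, Brand X: 441×425/1110 = 168.8514
  Young, Brand Y: 441×422/1110 = 167.6595
  Young, Brand Z: 441×263/1110 = 104.4892
  Middle, Brand X: 240×425/1110 = 91.8919
  Middle, Brand Y: 240×422/1110 = 91.2432
  Middle, Brand Z: 240×263/1110 = 56.8649
  Older, Brand X: 429×425/1110 = 164.2568
  Older, Brand Y: 429×422/1110 = 163.0973
  Older, Brand Z: 429×263/1110 = 101.6459
Contributions (O − E)²/E:
  (203 − 168.8514)²/168.8514 = 6.9062
  (113 − 167.6595)²/167.6595 = 17.8198
  (125 − 104.4892)²/104.4892 = 4.0262
  (54 − 91.8919)²/91.8919 = 15.6248
  (79 − 91.2432)²/91.2432 = 1.6428
  (107 − 56.8649)²/56.8649 = 44.2018
  (168 − 164.2568)²/164.2568 = 0.0853
  (230 − 163.0973)²/163.0973 = 27.4436
  (31 − 101.6459)²/101.6459 = 49.1003
χ² = 6.9062 + 17.8198 + 4.0262 + 15.6248 + 1.6428 + 44.2018 + 0.0853 + 27.4436 + 49.1003 = 166.851
df = (3−1)(3−1) = 4. Since 166.851 > 13.277, reject the null hypothesis of independence at α = 0.01.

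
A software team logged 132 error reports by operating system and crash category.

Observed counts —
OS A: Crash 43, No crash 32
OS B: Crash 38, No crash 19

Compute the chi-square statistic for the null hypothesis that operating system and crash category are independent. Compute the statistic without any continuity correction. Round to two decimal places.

1.19

Row totals: 75, 57. Column totals: 81, 51. Grand total N = 132.
Expected counts (row total × column total / N):
  OS A, Crash: 75×81/132 = 46.023
  OS A, No crash: 75×51/132 = 28.977
  OS B, Crash: 57×81/132 = 34.977
  OS B, No crash: 57×51/132 = 22.023
Contributions (O − E)²/E:
  (43 − 46.023)²/46.023 = 0.1986
  (32 − 28.977)²/28.977 = 0.3154
  (38 − 34.977)²/34.977 = 0.2613
  (19 − 22.023)²/22.023 = 0.4150
χ² = 0.1986 + 0.3154 + 0.2613 + 0.4150 = 1.19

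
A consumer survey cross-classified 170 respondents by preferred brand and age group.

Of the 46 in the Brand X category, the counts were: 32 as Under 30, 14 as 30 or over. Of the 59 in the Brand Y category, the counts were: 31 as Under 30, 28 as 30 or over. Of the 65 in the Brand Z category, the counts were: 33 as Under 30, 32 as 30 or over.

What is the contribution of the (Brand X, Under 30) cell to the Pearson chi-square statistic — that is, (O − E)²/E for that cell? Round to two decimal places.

Row total (Brand X) = 46; column total (Under 30) = 96; N = 170.
Expected count E = 46 × 96 / 170 = 25.976.
Contribution = (O − E)²/E = (32 − 25.976)² / 25.976 = 1.40.

1.40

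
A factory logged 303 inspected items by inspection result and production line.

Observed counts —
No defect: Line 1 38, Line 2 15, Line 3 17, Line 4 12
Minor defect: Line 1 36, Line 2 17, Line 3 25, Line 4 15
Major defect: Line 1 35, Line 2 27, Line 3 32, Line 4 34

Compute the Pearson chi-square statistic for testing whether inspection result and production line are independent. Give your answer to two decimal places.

10.90

Row totals: 82, 93, 128. Column totals: 109, 59, 74, 61. Grand total N = 303.
Expected counts (row total × column total / N):
  No defect, Line 1: 82×109/303 = 29.498
  No defect, Line 2: 82×59/303 = 15.967
  No defect, Line 3: 82×74/303 = 20.026
  No defect, Line 4: 82×61/303 = 16.508
  Minor defect, Line 1: 93×109/303 = 33.455
  Minor defect, Line 2: 93×59/303 = 18.109
  Minor defect, Line 3: 93×74/303 = 22.713
  Minor defect, Line 4: 93×61/303 = 18.723
  Major defect, Line 1: 128×109/303 = 46.046
  Major defect, Line 2: 128×59/303 = 24.924
  Major defect, Line 3: 128×74/303 = 31.261
  Major defect, Line 4: 128×61/303 = 25.769
Contributions (O − E)²/E:
  (38 − 29.498)²/29.498 = 2.4505
  (15 − 15.967)²/15.967 = 0.0586
  (17 − 20.026)²/20.026 = 0.4572
  (12 − 16.508)²/16.508 = 1.2310
  (36 − 33.455)²/33.455 = 0.1936
  (17 − 18.109)²/18.109 = 0.0679
  (25 − 22.713)²/22.713 = 0.2303
  (15 − 18.723)²/18.723 = 0.7403
  (35 − 46.046)²/46.046 = 2.6498
  (27 − 24.924)²/24.924 = 0.1729
  (32 − 31.261)²/31.261 = 0.0175
  (34 − 25.769)²/25.769 = 2.6291
χ² = 2.4505 + 0.0586 + 0.4572 + 1.2310 + 0.1936 + 0.0679 + 0.2303 + 0.7403 + 2.6498 + 0.1729 + 0.0175 + 2.6291 = 10.90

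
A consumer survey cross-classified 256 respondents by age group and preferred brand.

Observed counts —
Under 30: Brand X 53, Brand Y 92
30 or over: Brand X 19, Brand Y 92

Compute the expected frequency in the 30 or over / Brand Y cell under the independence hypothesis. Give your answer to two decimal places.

Row total (30 or over) = 111; column total (Brand Y) = 184; grand total N = 256.
Expected count = (row total × column total) / N = 111 × 184 / 256 = 79.78.

79.78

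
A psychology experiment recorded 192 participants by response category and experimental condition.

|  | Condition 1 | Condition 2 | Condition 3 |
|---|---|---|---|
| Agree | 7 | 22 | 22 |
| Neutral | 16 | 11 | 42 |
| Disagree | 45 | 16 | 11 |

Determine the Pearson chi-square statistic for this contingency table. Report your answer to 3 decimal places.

52.634

Row totals: 51, 69, 72. Column totals: 68, 49, 75. Grand total N = 192.
Expected counts (row total × column total / N):
  Agree, Condition 1: 51×68/192 = 18.0625
  Agree, Condition 2: 51×49/192 = 13.0156
  Agree, Condition 3: 51×75/192 = 19.9219
  Neutral, Condition 1: 69×68/192 = 24.4375
  Neutral, Condition 2: 69×49/192 = 17.6094
  Neutral, Condition 3: 69×75/192 = 26.9531
  Disagree, Condition 1: 72×68/192 = 25.5000
  Disagree, Condition 2: 72×49/192 = 18.3750
  Disagree, Condition 3: 72×75/192 = 28.1250
Contributions (O − E)²/E:
  (7 − 18.0625)²/18.0625 = 6.7753
  (22 − 13.0156)²/13.0156 = 6.2017
  (22 − 19.9219)²/19.9219 = 0.2168
  (16 − 24.4375)²/24.4375 = 2.9132
  (11 − 17.6094)²/17.6094 = 2.4807
  (42 − 26.9531)²/26.9531 = 8.4001
  (45 − 25.5000)²/25.5000 = 14.9118
  (16 − 18.3750)²/18.3750 = 0.3070
  (11 − 28.1250)²/28.1250 = 10.4272
χ² = 6.7753 + 6.2017 + 0.2168 + 2.9132 + 2.4807 + 8.4001 + 14.9118 + 0.3070 + 10.4272 = 52.634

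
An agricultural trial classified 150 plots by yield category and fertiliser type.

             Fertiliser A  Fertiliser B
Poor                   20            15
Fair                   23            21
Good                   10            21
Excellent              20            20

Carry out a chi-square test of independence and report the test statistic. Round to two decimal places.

Row totals: 35, 44, 31, 40. Column totals: 73, 77. Grand total N = 150.
Expected counts (row total × column total / N):
  Poor, Fertiliser A: 35×73/150 = 17.033
  Poor, Fertiliser B: 35×77/150 = 17.967
  Fair, Fertiliser A: 44×73/150 = 21.413
  Fair, Fertiliser B: 44×77/150 = 22.587
  Good, Fertiliser A: 31×73/150 = 15.087
  Good, Fertiliser B: 31×77/150 = 15.913
  Excellent, Fertiliser A: 40×73/150 = 19.467
  Excellent, Fertiliser B: 40×77/150 = 20.533
Contributions (O − E)²/E:
  (20 − 17.033)²/17.033 = 0.5168
  (15 − 17.967)²/17.967 = 0.4900
  (23 − 21.413)²/21.413 = 0.1176
  (21 − 22.587)²/22.587 = 0.1115
  (10 − 15.087)²/15.087 = 1.7152
  (21 − 15.913)²/15.913 = 1.6262
  (20 − 19.467)²/19.467 = 0.0146
  (20 − 20.533)²/20.533 = 0.0138
χ² = 0.5168 + 0.4900 + 0.1176 + 0.1115 + 1.7152 + 1.6262 + 0.0146 + 0.0138 = 4.61

4.61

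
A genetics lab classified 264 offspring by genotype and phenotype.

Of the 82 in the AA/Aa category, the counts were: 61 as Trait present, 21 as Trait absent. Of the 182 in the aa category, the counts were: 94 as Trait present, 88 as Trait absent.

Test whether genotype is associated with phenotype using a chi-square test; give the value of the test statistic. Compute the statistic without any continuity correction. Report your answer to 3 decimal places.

Row totals: 82, 182. Column totals: 155, 109. Grand total N = 264.
Expected counts (row total × column total / N):
  AA/Aa, Trait present: 82×155/264 = 48.14394
  AA/Aa, Trait absent: 82×109/264 = 33.85606
  aa, Trait present: 182×155/264 = 106.85606
  aa, Trait absent: 182×109/264 = 75.14394
Contributions (O − E)²/E:
  (61 − 48.14394)²/48.14394 = 3.4330
  (21 − 33.85606)²/33.85606 = 4.8818
  (94 − 106.85606)²/106.85606 = 1.5467
  (88 − 75.14394)²/75.14394 = 2.1995
χ² = 3.4330 + 4.8818 + 1.5467 + 2.1995 = 12.061

12.061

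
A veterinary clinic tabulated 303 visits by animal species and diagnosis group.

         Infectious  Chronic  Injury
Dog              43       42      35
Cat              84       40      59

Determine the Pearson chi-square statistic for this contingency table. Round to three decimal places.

6.599

Row totals: 120, 183. Column totals: 127, 82, 94. Grand total N = 303.
Expected counts (row total × column total / N):
  Dog, Infectious: 120×127/303 = 50.2970
  Dog, Chronic: 120×82/303 = 32.4752
  Dog, Injury: 120×94/303 = 37.2277
  Cat, Infectious: 183×127/303 = 76.7030
  Cat, Chronic: 183×82/303 = 49.5248
  Cat, Injury: 183×94/303 = 56.7723
Contributions (O − E)²/E:
  (43 − 50.2970)²/50.2970 = 1.0586
  (42 − 32.4752)²/32.4752 = 2.7936
  (35 − 37.2277)²/37.2277 = 0.1333
  (84 − 76.7030)²/76.7030 = 0.6942
  (40 − 49.5248)²/49.5248 = 1.8318
  (59 − 56.7723)²/56.7723 = 0.0874
χ² = 1.0586 + 2.7936 + 0.1333 + 0.6942 + 1.8318 + 0.0874 = 6.599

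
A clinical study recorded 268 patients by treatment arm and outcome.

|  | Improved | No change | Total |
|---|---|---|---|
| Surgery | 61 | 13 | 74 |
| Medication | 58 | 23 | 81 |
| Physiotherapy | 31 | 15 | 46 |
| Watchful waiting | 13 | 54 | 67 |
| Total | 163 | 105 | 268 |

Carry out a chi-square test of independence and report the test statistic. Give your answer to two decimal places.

67.52

Grand total N = 268.
Expected counts (row total × column total / N):
  Surgery, Improved: 74×163/268 = 45.007
  Surgery, No change: 74×105/268 = 28.993
  Medication, Improved: 81×163/268 = 49.265
  Medication, No change: 81×105/268 = 31.735
  Physiotherapy, Improved: 46×163/268 = 27.978
  Physiotherapy, No change: 46×105/268 = 18.022
  Watchful waiting, Improved: 67×163/268 = 40.750
  Watchful waiting, No change: 67×105/268 = 26.250
Contributions (O − E)²/E:
  (61 − 45.007)²/45.007 = 5.6830
  (13 − 28.993)²/28.993 = 8.8220
  (58 − 49.265)²/49.265 = 1.5488
  (23 − 31.735)²/31.735 = 2.4043
  (31 − 27.978)²/27.978 = 0.3264
  (15 − 18.022)²/18.022 = 0.5067
  (13 − 40.750)²/40.750 = 18.8972
  (54 − 26.250)²/26.250 = 29.3357
χ² = 5.6830 + 8.8220 + 1.5488 + 2.4043 + 0.3264 + 0.5067 + 18.8972 + 29.3357 = 67.52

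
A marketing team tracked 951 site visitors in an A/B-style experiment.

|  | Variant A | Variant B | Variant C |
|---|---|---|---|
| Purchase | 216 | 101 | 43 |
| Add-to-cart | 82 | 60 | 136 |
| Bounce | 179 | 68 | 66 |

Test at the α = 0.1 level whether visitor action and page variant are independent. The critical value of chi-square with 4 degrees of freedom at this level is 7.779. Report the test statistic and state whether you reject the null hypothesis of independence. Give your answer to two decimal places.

Row totals: 360, 278, 313. Column totals: 477, 229, 245. Grand total N = 951.
Expected counts (row total × column total / N):
  Purchase, Variant A: 360×477/951 = 180.568
  Purchase, Variant B: 360×229/951 = 86.688
  Purchase, Variant C: 360×245/951 = 92.744
  Add-to-cart, Variant A: 278×477/951 = 139.438
  Add-to-cart, Variant B: 278×229/951 = 66.942
  Add-to-cart, Variant C: 278×245/951 = 71.619
  Bounce, Variant A: 313×477/951 = 156.994
  Bounce, Variant B: 313×229/951 = 75.370
  Bounce, Variant C: 313×245/951 = 80.636
Contributions (O − E)²/E:
  (216 − 180.568)²/180.568 = 6.9527
  (101 − 86.688)²/86.688 = 2.3629
  (43 − 92.744)²/92.744 = 26.6806
  (82 − 139.438)²/139.438 = 23.6601
  (60 − 66.942)²/66.942 = 0.7199
  (136 − 71.619)²/71.619 = 57.8745
  (179 − 156.994)²/156.994 = 3.0846
  (68 − 75.370)²/75.370 = 0.7207
  (66 − 80.636)²/80.636 = 2.6565
χ² = 6.9527 + 2.3629 + 26.6806 + 23.6601 + 0.7199 + 57.8745 + 3.0846 + 0.7207 + 2.6565 = 124.71
df = (3−1)(3−1) = 4. Since 124.71 > 7.779, reject the null hypothesis of independence at α = 0.1.

124.71; reject H₀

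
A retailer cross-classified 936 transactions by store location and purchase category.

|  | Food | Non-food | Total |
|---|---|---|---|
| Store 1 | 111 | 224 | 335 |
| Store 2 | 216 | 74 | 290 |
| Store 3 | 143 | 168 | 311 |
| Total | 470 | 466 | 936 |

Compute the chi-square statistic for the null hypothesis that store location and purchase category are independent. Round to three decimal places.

Grand total N = 936.
Expected counts (row total × column total / N):
  Store 1, Food: 335×470/936 = 168.2158
  Store 1, Non-food: 335×466/936 = 166.7842
  Store 2, Food: 290×470/936 = 145.6197
  Store 2, Non-food: 290×466/936 = 144.3803
  Store 3, Food: 311×470/936 = 156.1645
  Store 3, Non-food: 311×466/936 = 154.8355
Contributions (O − E)²/E:
  (111 − 168.2158)²/168.2158 = 19.4610
  (224 − 166.7842)²/166.7842 = 19.6280
  (216 − 145.6197)²/145.6197 = 34.0159
  (74 − 144.3803)²/144.3803 = 34.3079
  (143 − 156.1645)²/156.1645 = 1.1098
  (168 − 154.8355)²/154.8355 = 1.1193
χ² = 19.4610 + 19.6280 + 34.0159 + 34.3079 + 1.1098 + 1.1193 = 109.642

109.642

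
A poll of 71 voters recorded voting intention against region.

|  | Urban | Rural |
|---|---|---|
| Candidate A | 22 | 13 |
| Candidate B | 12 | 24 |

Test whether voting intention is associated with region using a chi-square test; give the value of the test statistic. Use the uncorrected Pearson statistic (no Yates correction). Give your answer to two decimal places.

6.20

Row totals: 35, 36. Column totals: 34, 37. Grand total N = 71.
Expected counts (row total × column total / N):
  Candidate A, Urban: 35×34/71 = 16.7606
  Candidate A, Rural: 35×37/71 = 18.2394
  Candidate B, Urban: 36×34/71 = 17.2394
  Candidate B, Rural: 36×37/71 = 18.7606
Contributions (O − E)²/E:
  (22 − 16.7606)²/16.7606 = 1.6378
  (13 − 18.2394)²/18.2394 = 1.5051
  (12 − 17.2394)²/17.2394 = 1.5924
  (24 − 18.7606)²/18.7606 = 1.4632
χ² = 1.6378 + 1.5051 + 1.5924 + 1.4632 = 6.20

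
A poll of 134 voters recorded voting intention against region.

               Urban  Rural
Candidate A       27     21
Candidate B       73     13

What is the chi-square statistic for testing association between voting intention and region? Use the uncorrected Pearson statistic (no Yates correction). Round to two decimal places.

Row totals: 48, 86. Column totals: 100, 34. Grand total N = 134.
Expected counts (row total × column total / N):
  Candidate A, Urban: 48×100/134 = 35.821
  Candidate A, Rural: 48×34/134 = 12.179
  Candidate B, Urban: 86×100/134 = 64.179
  Candidate B, Rural: 86×34/134 = 21.821
Contributions (O − E)²/E:
  (27 − 35.821)²/35.821 = 2.1722
  (21 − 12.179)²/12.179 = 6.3889
  (73 − 64.179)²/64.179 = 1.2124
  (13 − 21.821)²/21.821 = 3.5658
χ² = 2.1722 + 6.3889 + 1.2124 + 3.5658 = 13.34

13.34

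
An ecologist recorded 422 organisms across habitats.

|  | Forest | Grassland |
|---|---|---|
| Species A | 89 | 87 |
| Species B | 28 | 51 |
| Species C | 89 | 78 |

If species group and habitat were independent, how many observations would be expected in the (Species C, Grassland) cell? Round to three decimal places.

85.479

Row total (Species C) = 167; column total (Grassland) = 216; grand total N = 422.
Expected count = (row total × column total) / N = 167 × 216 / 422 = 85.479.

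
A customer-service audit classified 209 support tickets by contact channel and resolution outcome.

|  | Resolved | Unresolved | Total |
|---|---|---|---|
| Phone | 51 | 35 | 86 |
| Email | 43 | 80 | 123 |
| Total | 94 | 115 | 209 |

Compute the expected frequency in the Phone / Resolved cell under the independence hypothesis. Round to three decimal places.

Row total (Phone) = 86; column total (Resolved) = 94; grand total N = 209.
Expected count = (row total × column total) / N = 86 × 94 / 209 = 38.679.

38.679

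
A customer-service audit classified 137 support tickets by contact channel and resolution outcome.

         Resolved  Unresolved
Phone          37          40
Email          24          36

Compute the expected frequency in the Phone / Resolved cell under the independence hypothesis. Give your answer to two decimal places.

34.28

Row total (Phone) = 77; column total (Resolved) = 61; grand total N = 137.
Expected count = (row total × column total) / N = 77 × 61 / 137 = 34.28.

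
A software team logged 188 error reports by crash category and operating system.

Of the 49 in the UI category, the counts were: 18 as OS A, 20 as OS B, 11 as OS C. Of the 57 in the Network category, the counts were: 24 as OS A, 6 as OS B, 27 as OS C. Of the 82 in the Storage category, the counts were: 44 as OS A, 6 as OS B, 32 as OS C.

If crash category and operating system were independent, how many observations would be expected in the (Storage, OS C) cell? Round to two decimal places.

30.53

Row total (Storage) = 82; column total (OS C) = 70; grand total N = 188.
Expected count = (row total × column total) / N = 82 × 70 / 188 = 30.53.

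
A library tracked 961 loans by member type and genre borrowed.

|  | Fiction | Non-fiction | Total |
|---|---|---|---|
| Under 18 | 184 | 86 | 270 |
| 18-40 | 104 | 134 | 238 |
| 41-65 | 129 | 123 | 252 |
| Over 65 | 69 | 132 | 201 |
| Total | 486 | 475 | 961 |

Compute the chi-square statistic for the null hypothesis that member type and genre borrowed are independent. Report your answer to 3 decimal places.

Grand total N = 961.
Expected counts (row total × column total / N):
  Under 18, Fiction: 270×486/961 = 136.5453
  Under 18, Non-fiction: 270×475/961 = 133.4547
  18-40, Fiction: 238×486/961 = 120.3621
  18-40, Non-fiction: 238×475/961 = 117.6379
  41-65, Fiction: 252×486/961 = 127.4422
  41-65, Non-fiction: 252×475/961 = 124.5578
  Over 65, Fiction: 201×486/961 = 101.6504
  Over 65, Non-fiction: 201×475/961 = 99.3496
Contributions (O − E)²/E:
  (184 − 136.5453)²/136.5453 = 16.4923
  (86 − 133.4547)²/133.4547 = 16.8743
  (104 − 120.3621)²/120.3621 = 2.2243
  (134 − 117.6379)²/117.6379 = 2.2758
  (129 − 127.4422)²/127.4422 = 0.0190
  (123 − 124.5578)²/124.5578 = 0.0195
  (69 − 101.6504)²/101.6504 = 10.4874
  (132 − 99.3496)²/99.3496 = 10.7303
χ² = 16.4923 + 16.8743 + 2.2243 + 2.2758 + 0.0190 + 0.0195 + 10.4874 + 10.7303 = 59.123

59.123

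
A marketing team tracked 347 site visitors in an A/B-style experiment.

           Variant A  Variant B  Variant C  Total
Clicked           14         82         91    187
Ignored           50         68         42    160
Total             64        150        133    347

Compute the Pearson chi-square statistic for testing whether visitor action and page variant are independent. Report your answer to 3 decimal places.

Grand total N = 347.
Expected counts (row total × column total / N):
  Clicked, Variant A: 187×64/347 = 34.4899
  Clicked, Variant B: 187×150/347 = 80.8357
  Clicked, Variant C: 187×133/347 = 71.6744
  Ignored, Variant A: 160×64/347 = 29.5101
  Ignored, Variant B: 160×150/347 = 69.1643
  Ignored, Variant C: 160×133/347 = 61.3256
Contributions (O − E)²/E:
  (14 − 34.4899)²/34.4899 = 12.1727
  (82 − 80.8357)²/80.8357 = 0.0168
  (91 − 71.6744)²/71.6744 = 5.2108
  (50 − 29.5101)²/29.5101 = 14.2269
  (68 − 69.1643)²/69.1643 = 0.0196
  (42 − 61.3256)²/61.3256 = 6.0901
χ² = 12.1727 + 0.0168 + 5.2108 + 14.2269 + 0.0196 + 6.0901 = 37.737

37.737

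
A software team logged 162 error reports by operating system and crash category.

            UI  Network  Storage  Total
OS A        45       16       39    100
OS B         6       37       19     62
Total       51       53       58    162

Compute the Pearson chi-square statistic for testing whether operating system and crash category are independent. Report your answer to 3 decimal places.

Grand total N = 162.
Expected counts (row total × column total / N):
  OS A, UI: 100×51/162 = 31.4815
  OS A, Network: 100×53/162 = 32.7160
  OS A, Storage: 100×58/162 = 35.8025
  OS B, UI: 62×51/162 = 19.5185
  OS B, Network: 62×53/162 = 20.2840
  OS B, Storage: 62×58/162 = 22.1975
Contributions (O − E)²/E:
  (45 − 31.4815)²/31.4815 = 5.8050
  (16 − 32.7160)²/32.7160 = 8.5409
  (39 − 35.8025)²/35.8025 = 0.2856
  (6 − 19.5185)²/19.5185 = 9.3629
  (37 − 20.2840)²/20.2840 = 13.7756
  (19 − 22.1975)²/22.1975 = 0.4606
χ² = 5.8050 + 8.5409 + 0.2856 + 9.3629 + 13.7756 + 0.4606 = 38.231

38.231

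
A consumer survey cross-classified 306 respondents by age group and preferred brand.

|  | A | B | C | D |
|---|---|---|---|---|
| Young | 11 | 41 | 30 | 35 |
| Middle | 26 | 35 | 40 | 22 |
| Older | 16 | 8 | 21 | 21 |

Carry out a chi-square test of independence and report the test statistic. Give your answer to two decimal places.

21.05

Row totals: 117, 123, 66. Column totals: 53, 84, 91, 78. Grand total N = 306.
Expected counts (row total × column total / N):
  Young, A: 117×53/306 = 20.265
  Young, B: 117×84/306 = 32.118
  Young, C: 117×91/306 = 34.794
  Young, D: 117×78/306 = 29.824
  Middle, A: 123×53/306 = 21.304
  Middle, B: 123×84/306 = 33.765
  Middle, C: 123×91/306 = 36.578
  Middle, D: 123×78/306 = 31.353
  Older, A: 66×53/306 = 11.431
  Older, B: 66×84/306 = 18.118
  Older, C: 66×91/306 = 19.627
  Older, D: 66×78/306 = 16.824
Contributions (O − E)²/E:
  (11 − 20.265)²/20.265 = 4.2359
  (41 − 32.118)²/32.118 = 2.4563
  (30 − 34.794)²/34.794 = 0.6605
  (35 − 29.824)²/29.824 = 0.8983
  (26 − 21.304)²/21.304 = 1.0351
  (35 − 33.765)²/33.765 = 0.0452
  (40 − 36.578)²/36.578 = 0.3201
  (22 − 31.353)²/31.353 = 2.7901
  (16 − 11.431)²/11.431 = 1.8262
  (8 − 18.118)²/18.118 = 5.6504
  (21 − 19.627)²/19.627 = 0.0960
  (21 − 16.824)²/16.824 = 1.0366
χ² = 4.2359 + 2.4563 + 0.6605 + 0.8983 + 1.0351 + 0.0452 + 0.3201 + 2.7901 + 1.8262 + 5.6504 + 0.0960 + 1.0366 = 21.05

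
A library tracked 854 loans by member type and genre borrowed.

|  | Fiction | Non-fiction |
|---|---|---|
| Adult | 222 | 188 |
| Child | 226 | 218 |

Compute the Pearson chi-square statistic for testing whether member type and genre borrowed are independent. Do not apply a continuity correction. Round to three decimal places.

Row totals: 410, 444. Column totals: 448, 406. Grand total N = 854.
Expected counts (row total × column total / N):
  Adult, Fiction: 410×448/854 = 215.0820
  Adult, Non-fiction: 410×406/854 = 194.9180
  Child, Fiction: 444×448/854 = 232.9180
  Child, Non-fiction: 444×406/854 = 211.0820
Contributions (O − E)²/E:
  (222 − 215.0820)²/215.0820 = 0.2225
  (188 − 194.9180)²/194.9180 = 0.2455
  (226 − 232.9180)²/232.9180 = 0.2055
  (218 − 211.0820)²/211.0820 = 0.2267
χ² = 0.2225 + 0.2455 + 0.2055 + 0.2267 = 0.900

0.900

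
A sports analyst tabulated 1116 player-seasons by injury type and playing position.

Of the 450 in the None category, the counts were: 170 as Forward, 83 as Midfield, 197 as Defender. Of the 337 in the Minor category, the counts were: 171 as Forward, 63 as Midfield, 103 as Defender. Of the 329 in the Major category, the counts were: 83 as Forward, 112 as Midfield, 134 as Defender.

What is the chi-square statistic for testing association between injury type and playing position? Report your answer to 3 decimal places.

Row totals: 450, 337, 329. Column totals: 424, 258, 434. Grand total N = 1116.
Expected counts (row total × column total / N):
  None, Forward: 450×424/1116 = 170.96774
  None, Midfield: 450×258/1116 = 104.03226
  None, Defender: 450×434/1116 = 175.00000
  Minor, Forward: 337×424/1116 = 128.03584
  Minor, Midfield: 337×258/1116 = 77.90860
  Minor, Defender: 337×434/1116 = 131.05556
  Major, Forward: 329×424/1116 = 124.99642
  Major, Midfield: 329×258/1116 = 76.05914
  Major, Defender: 329×434/1116 = 127.94444
Contributions (O − E)²/E:
  (170 − 170.96774)²/170.96774 = 0.0055
  (83 − 104.03226)²/104.03226 = 4.2521
  (197 − 175.00000)²/175.00000 = 2.7657
  (171 − 128.03584)²/128.03584 = 14.4172
  (63 − 77.90860)²/77.90860 = 2.8529
  (103 − 131.05556)²/131.05556 = 6.0060
  (83 − 124.99642)²/124.99642 = 14.1100
  (112 − 76.05914)²/76.05914 = 16.9834
  (134 − 127.94444)²/127.94444 = 0.2866
χ² = 0.0055 + 4.2521 + 2.7657 + 14.4172 + 2.8529 + 6.0060 + 14.1100 + 16.9834 + 0.2866 = 61.679

61.679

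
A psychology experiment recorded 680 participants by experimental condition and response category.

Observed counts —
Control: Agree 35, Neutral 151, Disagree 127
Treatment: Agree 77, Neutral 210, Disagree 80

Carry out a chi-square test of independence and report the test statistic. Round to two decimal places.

Row totals: 313, 367. Column totals: 112, 361, 207. Grand total N = 680.
Expected counts (row total × column total / N):
  Control, Agree: 313×112/680 = 51.553
  Control, Neutral: 313×361/680 = 166.166
  Control, Disagree: 313×207/680 = 95.281
  Treatment, Agree: 367×112/680 = 60.447
  Treatment, Neutral: 367×361/680 = 194.834
  Treatment, Disagree: 367×207/680 = 111.719
Contributions (O − E)²/E:
  (35 − 51.553)²/51.553 = 5.3150
  (151 − 166.166)²/166.166 = 1.3842
  (127 − 95.281)²/95.281 = 10.5592
  (77 − 60.447)²/60.447 = 4.5329
  (210 − 194.834)²/194.834 = 1.1805
  (80 − 111.719)²/111.719 = 9.0056
χ² = 5.3150 + 1.3842 + 10.5592 + 4.5329 + 1.1805 + 9.0056 = 31.98

31.98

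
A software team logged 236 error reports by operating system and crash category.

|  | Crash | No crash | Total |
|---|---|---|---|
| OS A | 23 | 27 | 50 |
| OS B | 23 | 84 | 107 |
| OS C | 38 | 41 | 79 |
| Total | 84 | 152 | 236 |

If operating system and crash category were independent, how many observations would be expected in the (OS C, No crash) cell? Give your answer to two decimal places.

Row total (OS C) = 79; column total (No crash) = 152; grand total N = 236.
Expected count = (row total × column total) / N = 79 × 152 / 236 = 50.88.

50.88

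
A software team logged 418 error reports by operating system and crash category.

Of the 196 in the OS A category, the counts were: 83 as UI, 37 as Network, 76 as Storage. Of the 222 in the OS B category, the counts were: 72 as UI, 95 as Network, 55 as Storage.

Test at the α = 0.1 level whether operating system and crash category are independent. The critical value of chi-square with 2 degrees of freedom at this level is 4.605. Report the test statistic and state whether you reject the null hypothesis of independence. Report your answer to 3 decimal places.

Row totals: 196, 222. Column totals: 155, 132, 131. Grand total N = 418.
Expected counts (row total × column total / N):
  OS A, UI: 196×155/418 = 72.6794
  OS A, Network: 196×132/418 = 61.8947
  OS A, Storage: 196×131/418 = 61.4258
  OS B, UI: 222×155/418 = 82.3206
  OS B, Network: 222×132/418 = 70.1053
  OS B, Storage: 222×131/418 = 69.5742
Contributions (O − E)²/E:
  (83 − 72.6794)²/72.6794 = 1.4655
  (37 − 61.8947)²/61.8947 = 10.0129
  (76 − 61.4258)²/61.4258 = 3.4579
  (72 − 82.3206)²/82.3206 = 1.2939
  (95 − 70.1053)²/70.1053 = 8.8402
  (55 − 69.5742)²/69.5742 = 3.0530
χ² = 1.4655 + 10.0129 + 3.4579 + 1.2939 + 8.8402 + 3.0530 = 28.123
df = (2−1)(3−1) = 2. Since 28.123 > 4.605, reject the null hypothesis of independence at α = 0.1.

28.123; reject H₀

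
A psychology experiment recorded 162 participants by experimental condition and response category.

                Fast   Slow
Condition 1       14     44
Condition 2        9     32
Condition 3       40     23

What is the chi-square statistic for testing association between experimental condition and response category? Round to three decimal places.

Row totals: 58, 41, 63. Column totals: 63, 99. Grand total N = 162.
Expected counts (row total × column total / N):
  Condition 1, Fast: 58×63/162 = 22.5556
  Condition 1, Slow: 58×99/162 = 35.4444
  Condition 2, Fast: 41×63/162 = 15.9444
  Condition 2, Slow: 41×99/162 = 25.0556
  Condition 3, Fast: 63×63/162 = 24.5000
  Condition 3, Slow: 63×99/162 = 38.5000
Contributions (O − E)²/E:
  (14 − 22.5556)²/22.5556 = 3.2452
  (44 − 35.4444)²/35.4444 = 2.0652
  (9 − 15.9444)²/15.9444 = 3.0246
  (32 − 25.0556)²/25.0556 = 1.9247
  (40 − 24.5000)²/24.5000 = 9.8061
  (23 − 38.5000)²/38.5000 = 6.2403
χ² = 3.2452 + 2.0652 + 3.0246 + 1.9247 + 9.8061 + 6.2403 = 26.306

26.306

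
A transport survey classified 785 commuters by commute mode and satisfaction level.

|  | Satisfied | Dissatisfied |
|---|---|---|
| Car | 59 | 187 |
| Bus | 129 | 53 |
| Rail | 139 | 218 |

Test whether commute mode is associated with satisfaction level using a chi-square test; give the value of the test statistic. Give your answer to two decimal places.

96.65

Row totals: 246, 182, 357. Column totals: 327, 458. Grand total N = 785.
Expected counts (row total × column total / N):
  Car, Satisfied: 246×327/785 = 102.474
  Car, Dissatisfied: 246×458/785 = 143.526
  Bus, Satisfied: 182×327/785 = 75.814
  Bus, Dissatisfied: 182×458/785 = 106.186
  Rail, Satisfied: 357×327/785 = 148.712
  Rail, Dissatisfied: 357×458/785 = 208.288
Contributions (O − E)²/E:
  (59 − 102.474)²/102.474 = 18.4436
  (187 − 143.526)²/143.526 = 13.1683
  (129 − 75.814)²/75.814 = 37.3117
  (53 − 106.186)²/106.186 = 26.6396
  (139 − 148.712)²/148.712 = 0.6343
  (218 − 208.288)²/208.288 = 0.4528
χ² = 18.4436 + 13.1683 + 37.3117 + 26.6396 + 0.6343 + 0.4528 = 96.65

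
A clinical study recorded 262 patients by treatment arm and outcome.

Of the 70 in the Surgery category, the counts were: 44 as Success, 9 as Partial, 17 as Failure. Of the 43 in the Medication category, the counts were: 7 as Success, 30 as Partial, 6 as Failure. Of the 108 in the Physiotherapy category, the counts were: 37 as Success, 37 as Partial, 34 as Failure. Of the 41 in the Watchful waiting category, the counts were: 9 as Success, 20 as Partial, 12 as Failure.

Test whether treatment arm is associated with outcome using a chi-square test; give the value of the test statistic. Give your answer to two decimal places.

Row totals: 70, 43, 108, 41. Column totals: 97, 96, 69. Grand total N = 262.
Expected counts (row total × column total / N):
  Surgery, Success: 70×97/262 = 25.916
  Surgery, Partial: 70×96/262 = 25.649
  Surgery, Failure: 70×69/262 = 18.435
  Medication, Success: 43×97/262 = 15.920
  Medication, Partial: 43×96/262 = 15.756
  Medication, Failure: 43×69/262 = 11.324
  Physiotherapy, Success: 108×97/262 = 39.985
  Physiotherapy, Partial: 108×96/262 = 39.573
  Physiotherapy, Failure: 108×69/262 = 28.443
  Watchful waiting, Success: 41×97/262 = 15.179
  Watchful waiting, Partial: 41×96/262 = 15.023
  Watchful waiting, Failure: 41×69/262 = 10.798
Contributions (O − E)²/E:
  (44 − 25.916)²/25.916 = 12.6189
  (9 − 25.649)²/25.649 = 10.8070
  (17 − 18.435)²/18.435 = 0.1117
  (7 − 15.920)²/15.920 = 4.9979
  (30 − 15.756)²/15.756 = 12.8771
  (6 − 11.324)²/11.324 = 2.5031
  (37 − 39.985)²/39.985 = 0.2228
  (37 − 39.573)²/39.573 = 0.1673
  (34 − 28.443)²/28.443 = 1.0857
  (9 − 15.179)²/15.179 = 2.5153
  (20 − 15.023)²/15.023 = 1.6488
  (12 − 10.798)²/10.798 = 0.1338
χ² = 12.6189 + 10.8070 + 0.1117 + 4.9979 + 12.8771 + 2.5031 + 0.2228 + 0.1673 + 1.0857 + 2.5153 + 1.6488 + 0.1338 = 49.69

49.69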